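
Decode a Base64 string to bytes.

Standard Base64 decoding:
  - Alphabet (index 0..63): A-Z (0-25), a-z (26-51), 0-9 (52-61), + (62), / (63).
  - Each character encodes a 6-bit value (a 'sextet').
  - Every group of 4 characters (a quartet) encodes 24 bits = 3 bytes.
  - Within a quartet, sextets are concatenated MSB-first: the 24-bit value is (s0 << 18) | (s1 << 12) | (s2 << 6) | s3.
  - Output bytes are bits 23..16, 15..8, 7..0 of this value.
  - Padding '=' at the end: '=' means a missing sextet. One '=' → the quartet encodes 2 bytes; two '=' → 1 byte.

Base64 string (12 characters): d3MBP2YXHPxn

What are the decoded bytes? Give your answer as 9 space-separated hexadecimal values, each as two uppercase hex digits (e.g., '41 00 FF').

After char 0 ('d'=29): chars_in_quartet=1 acc=0x1D bytes_emitted=0
After char 1 ('3'=55): chars_in_quartet=2 acc=0x777 bytes_emitted=0
After char 2 ('M'=12): chars_in_quartet=3 acc=0x1DDCC bytes_emitted=0
After char 3 ('B'=1): chars_in_quartet=4 acc=0x777301 -> emit 77 73 01, reset; bytes_emitted=3
After char 4 ('P'=15): chars_in_quartet=1 acc=0xF bytes_emitted=3
After char 5 ('2'=54): chars_in_quartet=2 acc=0x3F6 bytes_emitted=3
After char 6 ('Y'=24): chars_in_quartet=3 acc=0xFD98 bytes_emitted=3
After char 7 ('X'=23): chars_in_quartet=4 acc=0x3F6617 -> emit 3F 66 17, reset; bytes_emitted=6
After char 8 ('H'=7): chars_in_quartet=1 acc=0x7 bytes_emitted=6
After char 9 ('P'=15): chars_in_quartet=2 acc=0x1CF bytes_emitted=6
After char 10 ('x'=49): chars_in_quartet=3 acc=0x73F1 bytes_emitted=6
After char 11 ('n'=39): chars_in_quartet=4 acc=0x1CFC67 -> emit 1C FC 67, reset; bytes_emitted=9

Answer: 77 73 01 3F 66 17 1C FC 67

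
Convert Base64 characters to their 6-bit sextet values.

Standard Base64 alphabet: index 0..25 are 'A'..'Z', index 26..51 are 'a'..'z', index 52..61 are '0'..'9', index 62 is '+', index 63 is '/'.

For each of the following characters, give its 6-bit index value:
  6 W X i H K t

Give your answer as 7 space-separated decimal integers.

Answer: 58 22 23 34 7 10 45

Derivation:
'6': 0..9 range, 52 + ord('6') − ord('0') = 58
'W': A..Z range, ord('W') − ord('A') = 22
'X': A..Z range, ord('X') − ord('A') = 23
'i': a..z range, 26 + ord('i') − ord('a') = 34
'H': A..Z range, ord('H') − ord('A') = 7
'K': A..Z range, ord('K') − ord('A') = 10
't': a..z range, 26 + ord('t') − ord('a') = 45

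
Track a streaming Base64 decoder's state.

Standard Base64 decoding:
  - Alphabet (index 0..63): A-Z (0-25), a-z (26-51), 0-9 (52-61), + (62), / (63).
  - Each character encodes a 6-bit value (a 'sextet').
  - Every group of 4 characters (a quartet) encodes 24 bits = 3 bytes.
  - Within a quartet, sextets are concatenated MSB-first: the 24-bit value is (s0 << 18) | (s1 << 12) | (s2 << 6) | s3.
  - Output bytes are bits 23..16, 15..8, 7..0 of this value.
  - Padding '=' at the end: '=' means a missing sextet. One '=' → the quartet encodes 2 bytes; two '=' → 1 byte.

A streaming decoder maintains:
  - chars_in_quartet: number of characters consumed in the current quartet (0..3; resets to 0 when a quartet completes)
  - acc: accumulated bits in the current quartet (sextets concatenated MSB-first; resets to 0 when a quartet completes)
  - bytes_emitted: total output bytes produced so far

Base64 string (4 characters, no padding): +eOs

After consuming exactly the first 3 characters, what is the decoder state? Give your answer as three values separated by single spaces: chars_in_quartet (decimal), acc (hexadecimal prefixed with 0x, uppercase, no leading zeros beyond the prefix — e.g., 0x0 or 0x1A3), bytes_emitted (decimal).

Answer: 3 0x3E78E 0

Derivation:
After char 0 ('+'=62): chars_in_quartet=1 acc=0x3E bytes_emitted=0
After char 1 ('e'=30): chars_in_quartet=2 acc=0xF9E bytes_emitted=0
After char 2 ('O'=14): chars_in_quartet=3 acc=0x3E78E bytes_emitted=0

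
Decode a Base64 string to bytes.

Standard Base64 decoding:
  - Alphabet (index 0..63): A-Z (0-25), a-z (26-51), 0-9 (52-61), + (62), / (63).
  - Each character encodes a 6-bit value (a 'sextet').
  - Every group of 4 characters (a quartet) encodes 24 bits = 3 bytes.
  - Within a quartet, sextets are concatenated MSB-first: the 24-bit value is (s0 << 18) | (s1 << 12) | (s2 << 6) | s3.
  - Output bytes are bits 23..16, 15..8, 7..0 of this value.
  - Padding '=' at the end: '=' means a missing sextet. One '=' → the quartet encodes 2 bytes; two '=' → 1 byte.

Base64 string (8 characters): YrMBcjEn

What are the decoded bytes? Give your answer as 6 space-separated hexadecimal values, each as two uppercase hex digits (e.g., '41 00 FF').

Answer: 62 B3 01 72 31 27

Derivation:
After char 0 ('Y'=24): chars_in_quartet=1 acc=0x18 bytes_emitted=0
After char 1 ('r'=43): chars_in_quartet=2 acc=0x62B bytes_emitted=0
After char 2 ('M'=12): chars_in_quartet=3 acc=0x18ACC bytes_emitted=0
After char 3 ('B'=1): chars_in_quartet=4 acc=0x62B301 -> emit 62 B3 01, reset; bytes_emitted=3
After char 4 ('c'=28): chars_in_quartet=1 acc=0x1C bytes_emitted=3
After char 5 ('j'=35): chars_in_quartet=2 acc=0x723 bytes_emitted=3
After char 6 ('E'=4): chars_in_quartet=3 acc=0x1C8C4 bytes_emitted=3
After char 7 ('n'=39): chars_in_quartet=4 acc=0x723127 -> emit 72 31 27, reset; bytes_emitted=6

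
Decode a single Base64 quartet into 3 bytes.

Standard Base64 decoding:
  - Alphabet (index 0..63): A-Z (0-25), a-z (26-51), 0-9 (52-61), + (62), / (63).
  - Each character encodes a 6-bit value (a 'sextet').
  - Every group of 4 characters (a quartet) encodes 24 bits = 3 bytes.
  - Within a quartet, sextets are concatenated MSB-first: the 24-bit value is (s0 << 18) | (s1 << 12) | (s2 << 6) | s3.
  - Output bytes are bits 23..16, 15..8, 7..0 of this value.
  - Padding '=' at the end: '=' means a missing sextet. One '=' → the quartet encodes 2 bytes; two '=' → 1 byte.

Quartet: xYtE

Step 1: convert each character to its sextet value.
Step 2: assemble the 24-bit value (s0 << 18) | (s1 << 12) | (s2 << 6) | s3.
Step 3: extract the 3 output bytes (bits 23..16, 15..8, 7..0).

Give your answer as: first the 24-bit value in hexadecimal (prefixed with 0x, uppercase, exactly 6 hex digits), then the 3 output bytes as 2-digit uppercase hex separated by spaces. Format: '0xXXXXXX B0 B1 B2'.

Answer: 0xC58B44 C5 8B 44

Derivation:
Sextets: x=49, Y=24, t=45, E=4
24-bit: (49<<18) | (24<<12) | (45<<6) | 4
      = 0xC40000 | 0x018000 | 0x000B40 | 0x000004
      = 0xC58B44
Bytes: (v>>16)&0xFF=C5, (v>>8)&0xFF=8B, v&0xFF=44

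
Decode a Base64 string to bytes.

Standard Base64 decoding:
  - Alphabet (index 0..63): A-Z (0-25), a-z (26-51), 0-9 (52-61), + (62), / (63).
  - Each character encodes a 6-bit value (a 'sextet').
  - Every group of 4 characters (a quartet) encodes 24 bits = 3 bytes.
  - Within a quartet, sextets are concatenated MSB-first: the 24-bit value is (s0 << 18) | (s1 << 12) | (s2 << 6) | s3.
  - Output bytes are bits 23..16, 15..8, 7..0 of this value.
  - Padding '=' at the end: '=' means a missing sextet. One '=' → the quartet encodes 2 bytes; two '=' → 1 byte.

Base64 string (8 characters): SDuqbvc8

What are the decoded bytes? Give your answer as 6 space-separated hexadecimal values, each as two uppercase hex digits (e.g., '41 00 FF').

Answer: 48 3B AA 6E F7 3C

Derivation:
After char 0 ('S'=18): chars_in_quartet=1 acc=0x12 bytes_emitted=0
After char 1 ('D'=3): chars_in_quartet=2 acc=0x483 bytes_emitted=0
After char 2 ('u'=46): chars_in_quartet=3 acc=0x120EE bytes_emitted=0
After char 3 ('q'=42): chars_in_quartet=4 acc=0x483BAA -> emit 48 3B AA, reset; bytes_emitted=3
After char 4 ('b'=27): chars_in_quartet=1 acc=0x1B bytes_emitted=3
After char 5 ('v'=47): chars_in_quartet=2 acc=0x6EF bytes_emitted=3
After char 6 ('c'=28): chars_in_quartet=3 acc=0x1BBDC bytes_emitted=3
After char 7 ('8'=60): chars_in_quartet=4 acc=0x6EF73C -> emit 6E F7 3C, reset; bytes_emitted=6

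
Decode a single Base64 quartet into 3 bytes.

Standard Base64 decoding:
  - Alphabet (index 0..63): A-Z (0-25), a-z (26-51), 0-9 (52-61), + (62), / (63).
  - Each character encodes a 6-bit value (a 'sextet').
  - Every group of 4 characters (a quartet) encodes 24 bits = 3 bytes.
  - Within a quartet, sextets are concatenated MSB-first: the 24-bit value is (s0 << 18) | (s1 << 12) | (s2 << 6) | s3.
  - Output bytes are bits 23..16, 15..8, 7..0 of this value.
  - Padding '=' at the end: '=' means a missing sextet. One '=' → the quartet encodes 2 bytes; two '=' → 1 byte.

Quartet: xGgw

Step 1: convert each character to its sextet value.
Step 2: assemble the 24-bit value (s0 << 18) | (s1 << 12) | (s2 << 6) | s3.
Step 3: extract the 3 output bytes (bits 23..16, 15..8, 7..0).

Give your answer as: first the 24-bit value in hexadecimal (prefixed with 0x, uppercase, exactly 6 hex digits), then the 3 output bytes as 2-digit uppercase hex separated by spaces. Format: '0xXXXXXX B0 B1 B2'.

Answer: 0xC46830 C4 68 30

Derivation:
Sextets: x=49, G=6, g=32, w=48
24-bit: (49<<18) | (6<<12) | (32<<6) | 48
      = 0xC40000 | 0x006000 | 0x000800 | 0x000030
      = 0xC46830
Bytes: (v>>16)&0xFF=C4, (v>>8)&0xFF=68, v&0xFF=30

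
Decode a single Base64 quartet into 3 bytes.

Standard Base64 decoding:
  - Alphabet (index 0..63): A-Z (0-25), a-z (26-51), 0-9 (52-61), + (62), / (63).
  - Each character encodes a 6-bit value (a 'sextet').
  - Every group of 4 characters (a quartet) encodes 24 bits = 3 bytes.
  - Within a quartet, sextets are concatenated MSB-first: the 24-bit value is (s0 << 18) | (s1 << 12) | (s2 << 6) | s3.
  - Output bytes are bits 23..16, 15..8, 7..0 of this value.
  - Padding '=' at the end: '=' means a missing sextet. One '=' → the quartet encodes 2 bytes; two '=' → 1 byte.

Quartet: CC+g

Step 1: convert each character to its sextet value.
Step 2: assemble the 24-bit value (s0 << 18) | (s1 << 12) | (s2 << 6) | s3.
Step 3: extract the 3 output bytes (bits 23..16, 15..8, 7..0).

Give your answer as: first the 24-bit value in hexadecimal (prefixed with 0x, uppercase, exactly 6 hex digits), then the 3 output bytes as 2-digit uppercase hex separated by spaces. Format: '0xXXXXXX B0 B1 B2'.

Sextets: C=2, C=2, +=62, g=32
24-bit: (2<<18) | (2<<12) | (62<<6) | 32
      = 0x080000 | 0x002000 | 0x000F80 | 0x000020
      = 0x082FA0
Bytes: (v>>16)&0xFF=08, (v>>8)&0xFF=2F, v&0xFF=A0

Answer: 0x082FA0 08 2F A0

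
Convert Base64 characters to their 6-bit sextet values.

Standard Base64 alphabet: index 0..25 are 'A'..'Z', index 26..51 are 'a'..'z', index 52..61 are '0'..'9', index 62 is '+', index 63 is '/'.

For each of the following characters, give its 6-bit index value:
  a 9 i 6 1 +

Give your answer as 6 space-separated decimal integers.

'a': a..z range, 26 + ord('a') − ord('a') = 26
'9': 0..9 range, 52 + ord('9') − ord('0') = 61
'i': a..z range, 26 + ord('i') − ord('a') = 34
'6': 0..9 range, 52 + ord('6') − ord('0') = 58
'1': 0..9 range, 52 + ord('1') − ord('0') = 53
'+': index 62

Answer: 26 61 34 58 53 62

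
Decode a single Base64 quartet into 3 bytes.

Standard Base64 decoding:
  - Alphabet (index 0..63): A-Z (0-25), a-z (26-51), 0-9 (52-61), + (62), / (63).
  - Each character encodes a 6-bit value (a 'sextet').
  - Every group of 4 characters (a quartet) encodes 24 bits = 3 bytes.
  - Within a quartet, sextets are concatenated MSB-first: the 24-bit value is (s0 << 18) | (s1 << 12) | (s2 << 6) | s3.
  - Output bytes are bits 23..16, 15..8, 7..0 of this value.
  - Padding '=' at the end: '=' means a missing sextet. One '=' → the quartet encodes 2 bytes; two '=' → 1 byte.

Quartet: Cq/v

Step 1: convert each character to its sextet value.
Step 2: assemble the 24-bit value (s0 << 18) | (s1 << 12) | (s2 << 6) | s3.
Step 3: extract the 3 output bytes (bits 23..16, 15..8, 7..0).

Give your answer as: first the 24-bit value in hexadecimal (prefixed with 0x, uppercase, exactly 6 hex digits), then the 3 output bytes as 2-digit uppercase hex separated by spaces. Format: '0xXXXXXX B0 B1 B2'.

Sextets: C=2, q=42, /=63, v=47
24-bit: (2<<18) | (42<<12) | (63<<6) | 47
      = 0x080000 | 0x02A000 | 0x000FC0 | 0x00002F
      = 0x0AAFEF
Bytes: (v>>16)&0xFF=0A, (v>>8)&0xFF=AF, v&0xFF=EF

Answer: 0x0AAFEF 0A AF EF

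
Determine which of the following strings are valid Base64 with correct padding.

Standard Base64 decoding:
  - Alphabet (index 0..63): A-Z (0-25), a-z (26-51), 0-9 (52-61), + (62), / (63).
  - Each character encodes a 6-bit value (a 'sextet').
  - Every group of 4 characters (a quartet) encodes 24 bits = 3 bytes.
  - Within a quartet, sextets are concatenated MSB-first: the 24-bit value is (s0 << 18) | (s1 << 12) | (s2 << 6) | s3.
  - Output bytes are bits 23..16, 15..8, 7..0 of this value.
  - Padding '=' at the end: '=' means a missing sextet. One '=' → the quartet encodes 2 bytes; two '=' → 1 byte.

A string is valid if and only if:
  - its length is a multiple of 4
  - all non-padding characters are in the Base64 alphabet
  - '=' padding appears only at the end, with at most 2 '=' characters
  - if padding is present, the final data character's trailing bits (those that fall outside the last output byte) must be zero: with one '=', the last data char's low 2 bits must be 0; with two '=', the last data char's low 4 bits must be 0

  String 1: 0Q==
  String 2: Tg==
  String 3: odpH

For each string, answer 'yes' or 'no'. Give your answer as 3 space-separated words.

String 1: '0Q==' → valid
String 2: 'Tg==' → valid
String 3: 'odpH' → valid

Answer: yes yes yes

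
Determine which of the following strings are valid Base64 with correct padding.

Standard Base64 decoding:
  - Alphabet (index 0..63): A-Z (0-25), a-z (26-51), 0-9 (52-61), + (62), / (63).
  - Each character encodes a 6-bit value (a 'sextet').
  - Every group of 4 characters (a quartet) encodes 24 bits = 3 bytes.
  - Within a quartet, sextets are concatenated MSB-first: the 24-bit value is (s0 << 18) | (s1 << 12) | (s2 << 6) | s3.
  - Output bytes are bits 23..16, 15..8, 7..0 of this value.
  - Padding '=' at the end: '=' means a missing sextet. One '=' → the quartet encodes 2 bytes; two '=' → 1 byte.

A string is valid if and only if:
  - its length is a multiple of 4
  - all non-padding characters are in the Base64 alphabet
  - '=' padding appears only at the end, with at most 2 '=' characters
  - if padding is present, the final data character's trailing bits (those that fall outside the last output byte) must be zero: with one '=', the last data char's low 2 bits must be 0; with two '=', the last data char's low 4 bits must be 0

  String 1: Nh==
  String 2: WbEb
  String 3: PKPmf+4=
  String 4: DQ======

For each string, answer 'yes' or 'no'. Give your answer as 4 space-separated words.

String 1: 'Nh==' → invalid (bad trailing bits)
String 2: 'WbEb' → valid
String 3: 'PKPmf+4=' → valid
String 4: 'DQ======' → invalid (6 pad chars (max 2))

Answer: no yes yes no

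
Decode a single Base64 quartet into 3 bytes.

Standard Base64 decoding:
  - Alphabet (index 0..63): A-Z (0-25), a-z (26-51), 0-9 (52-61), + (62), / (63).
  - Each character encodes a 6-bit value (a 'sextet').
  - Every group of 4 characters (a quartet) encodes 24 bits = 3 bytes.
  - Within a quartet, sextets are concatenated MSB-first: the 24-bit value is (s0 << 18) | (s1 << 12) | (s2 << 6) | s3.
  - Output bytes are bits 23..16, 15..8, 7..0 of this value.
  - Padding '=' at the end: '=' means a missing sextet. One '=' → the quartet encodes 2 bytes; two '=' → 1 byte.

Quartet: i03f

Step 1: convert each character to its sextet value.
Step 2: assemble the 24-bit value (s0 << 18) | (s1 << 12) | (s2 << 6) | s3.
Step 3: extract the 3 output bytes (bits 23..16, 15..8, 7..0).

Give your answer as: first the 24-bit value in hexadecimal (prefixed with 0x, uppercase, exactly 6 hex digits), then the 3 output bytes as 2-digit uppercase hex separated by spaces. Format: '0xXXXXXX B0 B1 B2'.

Answer: 0x8B4DDF 8B 4D DF

Derivation:
Sextets: i=34, 0=52, 3=55, f=31
24-bit: (34<<18) | (52<<12) | (55<<6) | 31
      = 0x880000 | 0x034000 | 0x000DC0 | 0x00001F
      = 0x8B4DDF
Bytes: (v>>16)&0xFF=8B, (v>>8)&0xFF=4D, v&0xFF=DF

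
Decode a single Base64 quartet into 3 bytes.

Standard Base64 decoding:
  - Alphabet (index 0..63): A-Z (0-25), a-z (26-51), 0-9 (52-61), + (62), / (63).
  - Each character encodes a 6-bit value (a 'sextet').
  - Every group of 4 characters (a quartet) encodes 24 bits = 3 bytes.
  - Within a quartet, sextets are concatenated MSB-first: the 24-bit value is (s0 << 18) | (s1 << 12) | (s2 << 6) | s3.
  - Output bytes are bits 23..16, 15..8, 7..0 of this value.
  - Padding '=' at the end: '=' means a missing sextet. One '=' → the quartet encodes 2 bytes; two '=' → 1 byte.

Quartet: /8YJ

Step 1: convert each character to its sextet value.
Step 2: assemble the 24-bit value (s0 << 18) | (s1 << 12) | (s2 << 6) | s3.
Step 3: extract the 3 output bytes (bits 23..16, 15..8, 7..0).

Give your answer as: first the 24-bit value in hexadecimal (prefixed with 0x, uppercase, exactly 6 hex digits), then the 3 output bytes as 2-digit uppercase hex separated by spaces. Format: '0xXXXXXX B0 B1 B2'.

Sextets: /=63, 8=60, Y=24, J=9
24-bit: (63<<18) | (60<<12) | (24<<6) | 9
      = 0xFC0000 | 0x03C000 | 0x000600 | 0x000009
      = 0xFFC609
Bytes: (v>>16)&0xFF=FF, (v>>8)&0xFF=C6, v&0xFF=09

Answer: 0xFFC609 FF C6 09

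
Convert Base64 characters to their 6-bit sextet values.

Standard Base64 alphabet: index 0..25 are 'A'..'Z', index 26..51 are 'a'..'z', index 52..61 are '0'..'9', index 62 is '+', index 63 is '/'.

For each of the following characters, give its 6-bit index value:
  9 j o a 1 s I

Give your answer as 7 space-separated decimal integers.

Answer: 61 35 40 26 53 44 8

Derivation:
'9': 0..9 range, 52 + ord('9') − ord('0') = 61
'j': a..z range, 26 + ord('j') − ord('a') = 35
'o': a..z range, 26 + ord('o') − ord('a') = 40
'a': a..z range, 26 + ord('a') − ord('a') = 26
'1': 0..9 range, 52 + ord('1') − ord('0') = 53
's': a..z range, 26 + ord('s') − ord('a') = 44
'I': A..Z range, ord('I') − ord('A') = 8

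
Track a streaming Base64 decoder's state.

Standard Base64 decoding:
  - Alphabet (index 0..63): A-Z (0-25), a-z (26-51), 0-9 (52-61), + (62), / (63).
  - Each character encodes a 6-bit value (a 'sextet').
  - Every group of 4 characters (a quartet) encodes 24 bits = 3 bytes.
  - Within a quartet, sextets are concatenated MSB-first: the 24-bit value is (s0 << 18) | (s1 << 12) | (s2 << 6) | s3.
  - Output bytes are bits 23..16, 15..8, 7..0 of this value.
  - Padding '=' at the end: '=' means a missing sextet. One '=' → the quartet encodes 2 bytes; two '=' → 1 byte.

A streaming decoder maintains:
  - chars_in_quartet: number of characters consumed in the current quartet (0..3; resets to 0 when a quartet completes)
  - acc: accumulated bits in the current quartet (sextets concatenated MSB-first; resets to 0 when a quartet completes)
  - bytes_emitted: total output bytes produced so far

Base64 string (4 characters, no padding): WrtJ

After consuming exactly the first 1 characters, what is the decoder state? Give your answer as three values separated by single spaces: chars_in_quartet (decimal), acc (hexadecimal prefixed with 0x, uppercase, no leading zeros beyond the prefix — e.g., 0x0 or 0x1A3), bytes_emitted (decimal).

After char 0 ('W'=22): chars_in_quartet=1 acc=0x16 bytes_emitted=0

Answer: 1 0x16 0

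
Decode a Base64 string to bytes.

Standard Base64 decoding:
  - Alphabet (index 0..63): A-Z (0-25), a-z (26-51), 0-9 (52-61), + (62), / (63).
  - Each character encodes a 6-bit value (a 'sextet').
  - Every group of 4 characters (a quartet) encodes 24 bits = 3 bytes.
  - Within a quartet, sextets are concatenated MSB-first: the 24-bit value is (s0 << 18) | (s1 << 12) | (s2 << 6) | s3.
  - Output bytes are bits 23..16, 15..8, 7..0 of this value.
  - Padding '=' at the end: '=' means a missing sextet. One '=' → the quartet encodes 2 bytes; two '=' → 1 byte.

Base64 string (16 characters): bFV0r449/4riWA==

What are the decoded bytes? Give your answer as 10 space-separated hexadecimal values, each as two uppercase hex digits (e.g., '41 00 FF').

Answer: 6C 55 74 AF 8E 3D FF 8A E2 58

Derivation:
After char 0 ('b'=27): chars_in_quartet=1 acc=0x1B bytes_emitted=0
After char 1 ('F'=5): chars_in_quartet=2 acc=0x6C5 bytes_emitted=0
After char 2 ('V'=21): chars_in_quartet=3 acc=0x1B155 bytes_emitted=0
After char 3 ('0'=52): chars_in_quartet=4 acc=0x6C5574 -> emit 6C 55 74, reset; bytes_emitted=3
After char 4 ('r'=43): chars_in_quartet=1 acc=0x2B bytes_emitted=3
After char 5 ('4'=56): chars_in_quartet=2 acc=0xAF8 bytes_emitted=3
After char 6 ('4'=56): chars_in_quartet=3 acc=0x2BE38 bytes_emitted=3
After char 7 ('9'=61): chars_in_quartet=4 acc=0xAF8E3D -> emit AF 8E 3D, reset; bytes_emitted=6
After char 8 ('/'=63): chars_in_quartet=1 acc=0x3F bytes_emitted=6
After char 9 ('4'=56): chars_in_quartet=2 acc=0xFF8 bytes_emitted=6
After char 10 ('r'=43): chars_in_quartet=3 acc=0x3FE2B bytes_emitted=6
After char 11 ('i'=34): chars_in_quartet=4 acc=0xFF8AE2 -> emit FF 8A E2, reset; bytes_emitted=9
After char 12 ('W'=22): chars_in_quartet=1 acc=0x16 bytes_emitted=9
After char 13 ('A'=0): chars_in_quartet=2 acc=0x580 bytes_emitted=9
Padding '==': partial quartet acc=0x580 -> emit 58; bytes_emitted=10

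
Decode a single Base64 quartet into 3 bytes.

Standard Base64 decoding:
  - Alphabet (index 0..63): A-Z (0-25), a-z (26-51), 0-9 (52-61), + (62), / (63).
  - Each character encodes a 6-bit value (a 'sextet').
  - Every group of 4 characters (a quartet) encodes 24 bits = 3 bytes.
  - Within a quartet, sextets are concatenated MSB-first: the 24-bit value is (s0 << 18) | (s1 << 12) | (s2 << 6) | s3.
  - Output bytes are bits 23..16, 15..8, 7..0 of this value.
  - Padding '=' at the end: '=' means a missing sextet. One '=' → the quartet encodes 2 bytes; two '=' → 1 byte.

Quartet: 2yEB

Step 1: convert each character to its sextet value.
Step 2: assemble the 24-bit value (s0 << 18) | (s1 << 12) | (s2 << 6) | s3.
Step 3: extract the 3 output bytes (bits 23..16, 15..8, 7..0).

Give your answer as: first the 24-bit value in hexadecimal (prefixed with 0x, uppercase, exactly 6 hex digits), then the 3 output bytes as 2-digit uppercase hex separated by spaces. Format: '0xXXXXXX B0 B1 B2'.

Sextets: 2=54, y=50, E=4, B=1
24-bit: (54<<18) | (50<<12) | (4<<6) | 1
      = 0xD80000 | 0x032000 | 0x000100 | 0x000001
      = 0xDB2101
Bytes: (v>>16)&0xFF=DB, (v>>8)&0xFF=21, v&0xFF=01

Answer: 0xDB2101 DB 21 01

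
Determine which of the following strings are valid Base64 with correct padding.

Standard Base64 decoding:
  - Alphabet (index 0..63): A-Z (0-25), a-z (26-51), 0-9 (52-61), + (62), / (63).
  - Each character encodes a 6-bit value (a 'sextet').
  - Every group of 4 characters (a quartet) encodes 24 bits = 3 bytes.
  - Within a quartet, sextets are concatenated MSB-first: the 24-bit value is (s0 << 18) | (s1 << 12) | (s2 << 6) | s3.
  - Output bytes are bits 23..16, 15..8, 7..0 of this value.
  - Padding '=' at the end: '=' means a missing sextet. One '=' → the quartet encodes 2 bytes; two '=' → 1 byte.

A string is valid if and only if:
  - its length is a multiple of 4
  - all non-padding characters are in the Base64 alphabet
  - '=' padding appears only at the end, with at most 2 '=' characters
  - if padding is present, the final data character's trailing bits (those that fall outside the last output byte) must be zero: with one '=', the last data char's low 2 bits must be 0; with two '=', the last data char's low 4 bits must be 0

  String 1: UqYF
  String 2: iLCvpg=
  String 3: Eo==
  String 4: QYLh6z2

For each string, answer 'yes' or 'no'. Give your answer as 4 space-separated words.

Answer: yes no no no

Derivation:
String 1: 'UqYF' → valid
String 2: 'iLCvpg=' → invalid (len=7 not mult of 4)
String 3: 'Eo==' → invalid (bad trailing bits)
String 4: 'QYLh6z2' → invalid (len=7 not mult of 4)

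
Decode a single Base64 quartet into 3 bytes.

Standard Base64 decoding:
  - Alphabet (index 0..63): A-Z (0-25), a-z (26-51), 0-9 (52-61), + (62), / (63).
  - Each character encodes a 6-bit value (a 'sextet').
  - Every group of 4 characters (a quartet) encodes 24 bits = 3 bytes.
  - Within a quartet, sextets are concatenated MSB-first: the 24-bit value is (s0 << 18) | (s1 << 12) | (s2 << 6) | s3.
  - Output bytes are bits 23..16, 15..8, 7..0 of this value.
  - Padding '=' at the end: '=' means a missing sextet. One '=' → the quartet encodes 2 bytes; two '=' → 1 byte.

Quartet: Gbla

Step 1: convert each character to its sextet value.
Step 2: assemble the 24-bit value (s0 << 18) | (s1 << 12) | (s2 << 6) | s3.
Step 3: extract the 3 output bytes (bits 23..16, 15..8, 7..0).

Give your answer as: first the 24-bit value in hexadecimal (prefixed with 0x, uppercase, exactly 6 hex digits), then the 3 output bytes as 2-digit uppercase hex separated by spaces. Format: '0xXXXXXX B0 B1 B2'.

Sextets: G=6, b=27, l=37, a=26
24-bit: (6<<18) | (27<<12) | (37<<6) | 26
      = 0x180000 | 0x01B000 | 0x000940 | 0x00001A
      = 0x19B95A
Bytes: (v>>16)&0xFF=19, (v>>8)&0xFF=B9, v&0xFF=5A

Answer: 0x19B95A 19 B9 5A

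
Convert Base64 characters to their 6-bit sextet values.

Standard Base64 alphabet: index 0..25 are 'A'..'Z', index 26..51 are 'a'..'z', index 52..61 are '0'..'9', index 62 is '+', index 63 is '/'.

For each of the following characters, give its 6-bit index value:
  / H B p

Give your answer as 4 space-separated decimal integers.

Answer: 63 7 1 41

Derivation:
'/': index 63
'H': A..Z range, ord('H') − ord('A') = 7
'B': A..Z range, ord('B') − ord('A') = 1
'p': a..z range, 26 + ord('p') − ord('a') = 41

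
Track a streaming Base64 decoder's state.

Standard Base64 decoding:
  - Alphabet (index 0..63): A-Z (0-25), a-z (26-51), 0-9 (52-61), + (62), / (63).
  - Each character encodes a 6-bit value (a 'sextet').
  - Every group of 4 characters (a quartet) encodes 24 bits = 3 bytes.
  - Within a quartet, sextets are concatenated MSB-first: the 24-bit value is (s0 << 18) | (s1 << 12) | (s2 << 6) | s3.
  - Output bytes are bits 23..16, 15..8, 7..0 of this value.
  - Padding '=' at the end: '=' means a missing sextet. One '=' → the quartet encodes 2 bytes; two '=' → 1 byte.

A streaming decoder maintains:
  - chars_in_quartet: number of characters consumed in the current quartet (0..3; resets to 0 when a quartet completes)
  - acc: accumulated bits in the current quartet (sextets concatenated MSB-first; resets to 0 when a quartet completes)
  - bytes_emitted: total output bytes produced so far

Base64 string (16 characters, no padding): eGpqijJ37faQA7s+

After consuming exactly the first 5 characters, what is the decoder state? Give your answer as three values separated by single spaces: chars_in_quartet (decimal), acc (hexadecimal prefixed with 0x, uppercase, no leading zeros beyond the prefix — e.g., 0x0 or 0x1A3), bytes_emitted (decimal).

Answer: 1 0x22 3

Derivation:
After char 0 ('e'=30): chars_in_quartet=1 acc=0x1E bytes_emitted=0
After char 1 ('G'=6): chars_in_quartet=2 acc=0x786 bytes_emitted=0
After char 2 ('p'=41): chars_in_quartet=3 acc=0x1E1A9 bytes_emitted=0
After char 3 ('q'=42): chars_in_quartet=4 acc=0x786A6A -> emit 78 6A 6A, reset; bytes_emitted=3
After char 4 ('i'=34): chars_in_quartet=1 acc=0x22 bytes_emitted=3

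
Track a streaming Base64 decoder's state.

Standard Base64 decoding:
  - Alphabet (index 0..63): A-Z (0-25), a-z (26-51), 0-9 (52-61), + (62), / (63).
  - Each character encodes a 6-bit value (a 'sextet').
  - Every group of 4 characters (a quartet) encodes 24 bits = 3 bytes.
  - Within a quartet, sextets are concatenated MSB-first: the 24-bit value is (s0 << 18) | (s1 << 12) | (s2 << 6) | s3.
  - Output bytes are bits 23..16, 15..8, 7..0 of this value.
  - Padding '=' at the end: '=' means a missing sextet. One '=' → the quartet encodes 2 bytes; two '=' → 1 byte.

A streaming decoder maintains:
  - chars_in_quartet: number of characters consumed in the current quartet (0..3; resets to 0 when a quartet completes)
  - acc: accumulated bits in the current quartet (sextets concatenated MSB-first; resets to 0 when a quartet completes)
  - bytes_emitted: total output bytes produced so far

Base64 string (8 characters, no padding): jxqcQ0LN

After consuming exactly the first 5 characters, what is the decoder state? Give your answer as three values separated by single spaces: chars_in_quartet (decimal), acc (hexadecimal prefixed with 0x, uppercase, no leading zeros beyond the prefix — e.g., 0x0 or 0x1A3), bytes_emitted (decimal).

After char 0 ('j'=35): chars_in_quartet=1 acc=0x23 bytes_emitted=0
After char 1 ('x'=49): chars_in_quartet=2 acc=0x8F1 bytes_emitted=0
After char 2 ('q'=42): chars_in_quartet=3 acc=0x23C6A bytes_emitted=0
After char 3 ('c'=28): chars_in_quartet=4 acc=0x8F1A9C -> emit 8F 1A 9C, reset; bytes_emitted=3
After char 4 ('Q'=16): chars_in_quartet=1 acc=0x10 bytes_emitted=3

Answer: 1 0x10 3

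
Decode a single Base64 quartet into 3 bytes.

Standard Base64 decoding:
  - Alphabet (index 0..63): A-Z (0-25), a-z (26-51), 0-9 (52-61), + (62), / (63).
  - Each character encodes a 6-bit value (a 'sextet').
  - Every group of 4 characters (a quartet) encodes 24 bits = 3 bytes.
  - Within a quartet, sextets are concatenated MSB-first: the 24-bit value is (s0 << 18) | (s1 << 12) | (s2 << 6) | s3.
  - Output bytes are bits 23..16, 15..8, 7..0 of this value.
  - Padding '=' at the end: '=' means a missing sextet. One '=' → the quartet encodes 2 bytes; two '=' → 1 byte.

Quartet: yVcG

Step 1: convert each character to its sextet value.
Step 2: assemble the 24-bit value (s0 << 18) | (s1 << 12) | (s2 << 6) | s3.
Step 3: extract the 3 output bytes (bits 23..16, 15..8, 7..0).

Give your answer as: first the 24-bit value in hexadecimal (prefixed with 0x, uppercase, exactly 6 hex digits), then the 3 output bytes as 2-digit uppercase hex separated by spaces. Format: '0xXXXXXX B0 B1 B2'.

Sextets: y=50, V=21, c=28, G=6
24-bit: (50<<18) | (21<<12) | (28<<6) | 6
      = 0xC80000 | 0x015000 | 0x000700 | 0x000006
      = 0xC95706
Bytes: (v>>16)&0xFF=C9, (v>>8)&0xFF=57, v&0xFF=06

Answer: 0xC95706 C9 57 06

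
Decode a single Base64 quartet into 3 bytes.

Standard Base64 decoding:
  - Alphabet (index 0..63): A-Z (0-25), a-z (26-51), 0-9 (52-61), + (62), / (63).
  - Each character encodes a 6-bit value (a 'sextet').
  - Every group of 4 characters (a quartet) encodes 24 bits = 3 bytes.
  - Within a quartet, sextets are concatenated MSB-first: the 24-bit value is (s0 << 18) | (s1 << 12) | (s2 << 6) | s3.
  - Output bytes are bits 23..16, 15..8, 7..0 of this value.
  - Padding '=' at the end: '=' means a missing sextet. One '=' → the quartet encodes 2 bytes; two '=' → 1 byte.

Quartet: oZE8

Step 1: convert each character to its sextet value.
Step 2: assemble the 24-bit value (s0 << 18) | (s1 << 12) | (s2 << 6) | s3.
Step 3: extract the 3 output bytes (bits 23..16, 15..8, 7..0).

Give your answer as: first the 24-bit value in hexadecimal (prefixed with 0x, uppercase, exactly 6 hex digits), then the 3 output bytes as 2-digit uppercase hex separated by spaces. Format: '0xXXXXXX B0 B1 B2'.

Sextets: o=40, Z=25, E=4, 8=60
24-bit: (40<<18) | (25<<12) | (4<<6) | 60
      = 0xA00000 | 0x019000 | 0x000100 | 0x00003C
      = 0xA1913C
Bytes: (v>>16)&0xFF=A1, (v>>8)&0xFF=91, v&0xFF=3C

Answer: 0xA1913C A1 91 3C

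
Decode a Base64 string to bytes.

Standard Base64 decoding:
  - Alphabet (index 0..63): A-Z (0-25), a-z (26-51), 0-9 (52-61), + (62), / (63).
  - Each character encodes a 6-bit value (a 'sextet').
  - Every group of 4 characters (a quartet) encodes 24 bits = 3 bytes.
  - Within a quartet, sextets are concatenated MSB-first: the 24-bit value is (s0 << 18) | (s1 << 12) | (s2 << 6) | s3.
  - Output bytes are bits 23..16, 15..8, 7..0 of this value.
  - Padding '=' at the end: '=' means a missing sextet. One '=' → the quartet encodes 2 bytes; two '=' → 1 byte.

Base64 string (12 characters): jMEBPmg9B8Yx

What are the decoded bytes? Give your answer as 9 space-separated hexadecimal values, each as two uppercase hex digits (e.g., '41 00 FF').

After char 0 ('j'=35): chars_in_quartet=1 acc=0x23 bytes_emitted=0
After char 1 ('M'=12): chars_in_quartet=2 acc=0x8CC bytes_emitted=0
After char 2 ('E'=4): chars_in_quartet=3 acc=0x23304 bytes_emitted=0
After char 3 ('B'=1): chars_in_quartet=4 acc=0x8CC101 -> emit 8C C1 01, reset; bytes_emitted=3
After char 4 ('P'=15): chars_in_quartet=1 acc=0xF bytes_emitted=3
After char 5 ('m'=38): chars_in_quartet=2 acc=0x3E6 bytes_emitted=3
After char 6 ('g'=32): chars_in_quartet=3 acc=0xF9A0 bytes_emitted=3
After char 7 ('9'=61): chars_in_quartet=4 acc=0x3E683D -> emit 3E 68 3D, reset; bytes_emitted=6
After char 8 ('B'=1): chars_in_quartet=1 acc=0x1 bytes_emitted=6
After char 9 ('8'=60): chars_in_quartet=2 acc=0x7C bytes_emitted=6
After char 10 ('Y'=24): chars_in_quartet=3 acc=0x1F18 bytes_emitted=6
After char 11 ('x'=49): chars_in_quartet=4 acc=0x7C631 -> emit 07 C6 31, reset; bytes_emitted=9

Answer: 8C C1 01 3E 68 3D 07 C6 31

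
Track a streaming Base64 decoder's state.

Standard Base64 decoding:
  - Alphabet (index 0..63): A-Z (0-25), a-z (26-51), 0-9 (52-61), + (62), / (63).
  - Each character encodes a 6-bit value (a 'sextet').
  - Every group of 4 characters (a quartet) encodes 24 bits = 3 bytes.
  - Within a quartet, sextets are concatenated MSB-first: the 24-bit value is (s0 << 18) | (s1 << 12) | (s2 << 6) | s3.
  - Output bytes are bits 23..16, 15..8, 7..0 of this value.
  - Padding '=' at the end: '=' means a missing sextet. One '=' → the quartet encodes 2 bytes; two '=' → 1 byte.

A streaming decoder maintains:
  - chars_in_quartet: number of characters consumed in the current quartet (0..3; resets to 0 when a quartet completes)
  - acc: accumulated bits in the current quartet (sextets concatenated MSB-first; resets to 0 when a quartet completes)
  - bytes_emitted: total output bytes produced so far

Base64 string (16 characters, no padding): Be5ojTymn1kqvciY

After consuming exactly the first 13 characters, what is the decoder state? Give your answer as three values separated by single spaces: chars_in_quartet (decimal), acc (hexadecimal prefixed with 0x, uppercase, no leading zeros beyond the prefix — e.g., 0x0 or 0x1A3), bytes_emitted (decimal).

After char 0 ('B'=1): chars_in_quartet=1 acc=0x1 bytes_emitted=0
After char 1 ('e'=30): chars_in_quartet=2 acc=0x5E bytes_emitted=0
After char 2 ('5'=57): chars_in_quartet=3 acc=0x17B9 bytes_emitted=0
After char 3 ('o'=40): chars_in_quartet=4 acc=0x5EE68 -> emit 05 EE 68, reset; bytes_emitted=3
After char 4 ('j'=35): chars_in_quartet=1 acc=0x23 bytes_emitted=3
After char 5 ('T'=19): chars_in_quartet=2 acc=0x8D3 bytes_emitted=3
After char 6 ('y'=50): chars_in_quartet=3 acc=0x234F2 bytes_emitted=3
After char 7 ('m'=38): chars_in_quartet=4 acc=0x8D3CA6 -> emit 8D 3C A6, reset; bytes_emitted=6
After char 8 ('n'=39): chars_in_quartet=1 acc=0x27 bytes_emitted=6
After char 9 ('1'=53): chars_in_quartet=2 acc=0x9F5 bytes_emitted=6
After char 10 ('k'=36): chars_in_quartet=3 acc=0x27D64 bytes_emitted=6
After char 11 ('q'=42): chars_in_quartet=4 acc=0x9F592A -> emit 9F 59 2A, reset; bytes_emitted=9
After char 12 ('v'=47): chars_in_quartet=1 acc=0x2F bytes_emitted=9

Answer: 1 0x2F 9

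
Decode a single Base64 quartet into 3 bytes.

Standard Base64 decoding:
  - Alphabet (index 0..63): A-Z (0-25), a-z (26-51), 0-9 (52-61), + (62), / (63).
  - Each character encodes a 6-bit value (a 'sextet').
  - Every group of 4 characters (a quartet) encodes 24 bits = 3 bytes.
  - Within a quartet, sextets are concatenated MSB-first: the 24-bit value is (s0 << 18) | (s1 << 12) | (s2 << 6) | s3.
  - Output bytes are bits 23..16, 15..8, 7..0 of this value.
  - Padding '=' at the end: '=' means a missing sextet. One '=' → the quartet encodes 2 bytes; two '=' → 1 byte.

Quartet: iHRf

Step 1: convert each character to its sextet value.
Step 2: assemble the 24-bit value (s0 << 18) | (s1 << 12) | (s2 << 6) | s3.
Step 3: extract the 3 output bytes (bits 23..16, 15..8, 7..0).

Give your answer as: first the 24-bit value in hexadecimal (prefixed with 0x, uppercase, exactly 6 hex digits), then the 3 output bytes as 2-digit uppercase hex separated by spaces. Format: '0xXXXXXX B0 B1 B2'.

Sextets: i=34, H=7, R=17, f=31
24-bit: (34<<18) | (7<<12) | (17<<6) | 31
      = 0x880000 | 0x007000 | 0x000440 | 0x00001F
      = 0x88745F
Bytes: (v>>16)&0xFF=88, (v>>8)&0xFF=74, v&0xFF=5F

Answer: 0x88745F 88 74 5F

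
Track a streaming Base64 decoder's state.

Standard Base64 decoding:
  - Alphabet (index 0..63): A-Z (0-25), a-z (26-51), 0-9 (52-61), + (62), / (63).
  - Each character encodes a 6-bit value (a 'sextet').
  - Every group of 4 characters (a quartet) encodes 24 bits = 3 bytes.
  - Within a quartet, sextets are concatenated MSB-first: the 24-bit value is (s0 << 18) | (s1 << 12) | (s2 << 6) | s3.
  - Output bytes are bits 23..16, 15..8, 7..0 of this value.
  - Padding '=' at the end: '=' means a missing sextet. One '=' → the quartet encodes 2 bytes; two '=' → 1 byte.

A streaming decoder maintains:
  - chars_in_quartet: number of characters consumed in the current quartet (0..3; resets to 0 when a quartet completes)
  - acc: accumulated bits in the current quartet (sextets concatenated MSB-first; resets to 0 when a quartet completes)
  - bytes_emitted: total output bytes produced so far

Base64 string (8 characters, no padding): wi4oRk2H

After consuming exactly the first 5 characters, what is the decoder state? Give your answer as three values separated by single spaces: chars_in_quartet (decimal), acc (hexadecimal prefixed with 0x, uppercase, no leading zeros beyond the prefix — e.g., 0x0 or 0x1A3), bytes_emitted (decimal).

After char 0 ('w'=48): chars_in_quartet=1 acc=0x30 bytes_emitted=0
After char 1 ('i'=34): chars_in_quartet=2 acc=0xC22 bytes_emitted=0
After char 2 ('4'=56): chars_in_quartet=3 acc=0x308B8 bytes_emitted=0
After char 3 ('o'=40): chars_in_quartet=4 acc=0xC22E28 -> emit C2 2E 28, reset; bytes_emitted=3
After char 4 ('R'=17): chars_in_quartet=1 acc=0x11 bytes_emitted=3

Answer: 1 0x11 3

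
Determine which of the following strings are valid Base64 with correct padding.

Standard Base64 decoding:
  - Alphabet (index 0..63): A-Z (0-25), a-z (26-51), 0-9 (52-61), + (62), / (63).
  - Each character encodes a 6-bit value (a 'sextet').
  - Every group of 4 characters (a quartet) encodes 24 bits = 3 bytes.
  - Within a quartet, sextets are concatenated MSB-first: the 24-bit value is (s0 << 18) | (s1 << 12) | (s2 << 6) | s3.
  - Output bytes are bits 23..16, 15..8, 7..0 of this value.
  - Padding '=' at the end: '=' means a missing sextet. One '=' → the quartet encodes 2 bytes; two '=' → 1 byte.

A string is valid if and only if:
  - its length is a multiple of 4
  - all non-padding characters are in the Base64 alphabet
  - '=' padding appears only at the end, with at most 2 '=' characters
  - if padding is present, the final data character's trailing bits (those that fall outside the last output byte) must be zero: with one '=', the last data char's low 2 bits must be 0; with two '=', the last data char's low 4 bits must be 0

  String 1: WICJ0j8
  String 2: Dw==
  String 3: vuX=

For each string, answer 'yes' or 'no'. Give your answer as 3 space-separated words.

String 1: 'WICJ0j8' → invalid (len=7 not mult of 4)
String 2: 'Dw==' → valid
String 3: 'vuX=' → invalid (bad trailing bits)

Answer: no yes no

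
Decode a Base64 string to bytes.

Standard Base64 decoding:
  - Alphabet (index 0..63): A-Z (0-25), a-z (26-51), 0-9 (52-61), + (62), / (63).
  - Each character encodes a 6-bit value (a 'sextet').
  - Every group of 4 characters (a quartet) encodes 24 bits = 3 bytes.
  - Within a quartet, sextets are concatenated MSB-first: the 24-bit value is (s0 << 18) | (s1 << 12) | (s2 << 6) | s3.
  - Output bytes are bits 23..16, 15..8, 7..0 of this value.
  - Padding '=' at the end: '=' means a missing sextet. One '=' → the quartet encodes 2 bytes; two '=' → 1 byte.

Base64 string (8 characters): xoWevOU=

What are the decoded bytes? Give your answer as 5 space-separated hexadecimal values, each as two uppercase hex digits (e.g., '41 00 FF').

After char 0 ('x'=49): chars_in_quartet=1 acc=0x31 bytes_emitted=0
After char 1 ('o'=40): chars_in_quartet=2 acc=0xC68 bytes_emitted=0
After char 2 ('W'=22): chars_in_quartet=3 acc=0x31A16 bytes_emitted=0
After char 3 ('e'=30): chars_in_quartet=4 acc=0xC6859E -> emit C6 85 9E, reset; bytes_emitted=3
After char 4 ('v'=47): chars_in_quartet=1 acc=0x2F bytes_emitted=3
After char 5 ('O'=14): chars_in_quartet=2 acc=0xBCE bytes_emitted=3
After char 6 ('U'=20): chars_in_quartet=3 acc=0x2F394 bytes_emitted=3
Padding '=': partial quartet acc=0x2F394 -> emit BC E5; bytes_emitted=5

Answer: C6 85 9E BC E5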